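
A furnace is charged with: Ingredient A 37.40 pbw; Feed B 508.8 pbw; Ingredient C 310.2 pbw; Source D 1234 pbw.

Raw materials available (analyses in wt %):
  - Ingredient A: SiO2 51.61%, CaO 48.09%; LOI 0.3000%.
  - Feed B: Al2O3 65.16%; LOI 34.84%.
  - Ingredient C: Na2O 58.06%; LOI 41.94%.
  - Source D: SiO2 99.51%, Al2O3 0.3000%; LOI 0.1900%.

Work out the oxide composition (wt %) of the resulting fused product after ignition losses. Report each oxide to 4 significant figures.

Glass mass = 1781 pbw (batch 2090 − LOI 309.8).
Composition: SiO2 70.05%, CaO 1.010%, Al2O3 18.83%, Na2O 10.11%

Values along the way appear rounded to 4 significant digits across the worked steps; every computation runs at exact precision in every operation — each reported number takes exactly one rounding; all derived quantities are rebuilt in full float precision (ignition loss, net glass mass, the yield, totals, the four compositions) starting from the weights at 1781 pbw of glass, exactly as shown in either problem or answer.
Mass of each oxide from the mix:
  SiO2: 37.40·0.5161 + 1234·0.9951 = 1247 pbw
  CaO: 37.40·0.4809 = 17.99 pbw
  Al2O3: 508.8·0.6516 + 1234·0.003000 = 335.2 pbw
  Na2O: 310.2·0.5806 = 180.1 pbw
LOI: 37.40·0.003000 + 508.8·0.3484 + 310.2·0.4194 + 1234·0.001900 = 309.8 pbw
Glass = total batch minus LOI = 2090 − 309.8 = 1781 pbw (= the summed oxide contributions)
each wt % is 100 × oxide ÷ glass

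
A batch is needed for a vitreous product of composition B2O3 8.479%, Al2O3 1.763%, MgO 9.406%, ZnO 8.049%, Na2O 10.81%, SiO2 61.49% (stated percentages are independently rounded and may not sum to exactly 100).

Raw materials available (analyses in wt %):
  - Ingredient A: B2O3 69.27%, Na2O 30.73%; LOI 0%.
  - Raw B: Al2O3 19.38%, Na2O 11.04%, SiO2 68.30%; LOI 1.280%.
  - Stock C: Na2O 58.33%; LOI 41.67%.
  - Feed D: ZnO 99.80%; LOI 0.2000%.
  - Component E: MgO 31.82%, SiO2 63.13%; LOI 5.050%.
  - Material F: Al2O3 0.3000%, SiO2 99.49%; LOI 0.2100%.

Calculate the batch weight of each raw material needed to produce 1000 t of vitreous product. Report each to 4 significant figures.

The working math holds full float precision in every operation. Mid-chain values are printed (rounded to four significant digits) in the working. Each reported result is rounded a single time. All derived quantities, including net glass mass, LOI, the totals, yield, six oxide percentages, are rebuilt from the weighed amounts at 1000 t of glass at exact precision, as they appear in the question or the answer.
Oxide mass targets, per 1000 t vitreous product:
  B2O3: 8.479% × 1000 = 84.79 t
  Al2O3: 1.763% × 1000 = 17.63 t
  MgO: 9.406% × 1000 = 94.06 t
  ZnO: 8.049% × 1000 = 80.49 t
  Na2O: 10.81% × 1000 = 108.1 t
  SiO2: 61.49% × 1000 = 614.9 t
A balance pass over the oxides, using the reported weights, under the basis named above (sums match the target masses modulo rounding of the values):
  B2O3: 122.4·0.6927 = 84.79 t (target 84.79 t)
  Al2O3: 85.21·0.1938 + 372.0·0.003000 = 17.63 t (target 17.63 t)
  MgO: 295.6·0.3182 = 94.06 t (target 94.06 t)
  ZnO: 80.65·0.9980 = 80.49 t (target 80.49 t)
  Na2O: 122.4·0.3073 + 85.21·0.1104 + 104.7·0.5833 = 108.1 t (target 108.1 t)
  SiO2: 85.21·0.6830 + 295.6·0.6313 + 372.0·0.9949 = 614.9 t (target 614.9 t)
Auditing the glass mass value: whole batch net of LOI = 1000 t (summing oxide targets gives 1000 t; the stated basis being 1000 t — any gap is answer rounding).
Batch grand total — Σ batch = 1061 t; loss to ignition Σ batch·LOI = 60.59 t; yield: glass divided by total = 94.29%.

Batch per 1000 t vitreous product:
  Ingredient A: 122.4 t
  Raw B: 85.21 t
  Stock C: 104.7 t
  Feed D: 80.65 t
  Component E: 295.6 t
  Material F: 372.0 t
Total batch = 1061 t; LOI loss = 60.59 t; yield = 94.29%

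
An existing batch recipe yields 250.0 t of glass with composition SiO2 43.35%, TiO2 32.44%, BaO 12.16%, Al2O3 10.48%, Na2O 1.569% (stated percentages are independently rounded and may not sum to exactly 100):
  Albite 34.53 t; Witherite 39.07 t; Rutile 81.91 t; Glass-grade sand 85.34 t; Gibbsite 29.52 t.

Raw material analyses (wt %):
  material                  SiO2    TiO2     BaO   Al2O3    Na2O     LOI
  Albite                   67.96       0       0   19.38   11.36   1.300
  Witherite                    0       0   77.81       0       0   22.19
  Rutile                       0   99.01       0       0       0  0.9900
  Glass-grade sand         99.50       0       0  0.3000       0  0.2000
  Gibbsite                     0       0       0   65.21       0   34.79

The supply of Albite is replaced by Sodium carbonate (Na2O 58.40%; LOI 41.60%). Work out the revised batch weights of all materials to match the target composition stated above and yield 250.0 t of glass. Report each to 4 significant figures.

Revised batch per 250.0 t glass:
  Sodium carbonate: 6.717 t
  Witherite: 39.07 t
  Rutile: 81.91 t
  Glass-grade sand: 108.9 t
  Gibbsite: 39.68 t
Total batch = 276.3 t; LOI loss = 26.30 t

Full float precision is kept at every stage. Working values appear (rounded to four significant digits) at each printed step; each reported result is rounded just once — derived quantities (LOI, the yield, totals, five oxide percentages, glass mass) are carried from the weighed amounts on 250.0 t of glass in full float precision, as they appear in problem or answer.
Oxide mass targets, per 250.0 t glass:
  SiO2: 43.35% × 250.0 = 108.4 t
  TiO2: 32.44% × 250.0 = 81.10 t
  BaO: 12.16% × 250.0 = 30.40 t
  Al2O3: 10.48% × 250.0 = 26.20 t
  Na2O: 1.569% × 250.0 = 3.922 t
Verifying the oxide balance from the weights as reported, versus the basis set out (target by target, the sums agree exact up to rounding of places):
  SiO2: 108.9·0.9950 = 108.4 t (target 108.4 t)
  TiO2: 81.91·0.9901 = 81.10 t (target 81.10 t)
  BaO: 39.07·0.7781 = 30.40 t (target 30.40 t)
  Al2O3: 108.9·0.003000 + 39.68·0.6521 = 26.20 t (target 26.20 t)
  Na2O: 6.717·0.5840 = 3.923 t (target 3.922 t)
The glass-mass cross-check: whole batch net of LOI = 250.0 t (summing oxide targets gives 250.0 t; stated basis 250.0 t — gaps are rounding artifacts).
Batch total: Σ batch = 276.3 t; loss to ignition Σ batch·LOI = 26.30 t; glass ÷ batch gives a yield of 90.48%.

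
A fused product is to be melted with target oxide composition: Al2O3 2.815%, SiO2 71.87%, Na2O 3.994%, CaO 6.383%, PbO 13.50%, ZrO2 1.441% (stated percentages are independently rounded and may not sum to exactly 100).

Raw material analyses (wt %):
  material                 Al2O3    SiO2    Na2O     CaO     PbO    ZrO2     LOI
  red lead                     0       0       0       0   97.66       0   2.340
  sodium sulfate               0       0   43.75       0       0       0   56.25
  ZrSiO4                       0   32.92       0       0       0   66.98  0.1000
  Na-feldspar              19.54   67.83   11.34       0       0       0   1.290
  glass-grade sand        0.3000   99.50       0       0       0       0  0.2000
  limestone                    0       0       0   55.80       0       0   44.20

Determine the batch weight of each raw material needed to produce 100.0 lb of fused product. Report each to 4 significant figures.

The working math maintains full precision through the solve. Values along the way are shown, rounded to 4 significant digits, as written — a single rounding completes each reported value; the derived quantities, which include the six compositions, glass mass, the yield, ignition loss, totals, are re-derived in full float precision, as they appear in question or answer, from the batch weights at 100.0 lb of glass.
The oxide mass targets at 100.0 lb fused product:
  Al2O3: 2.815% × 100.0 = 2.815 lb
  SiO2: 71.87% × 100.0 = 71.87 lb
  Na2O: 3.994% × 100.0 = 3.994 lb
  CaO: 6.383% × 100.0 = 6.383 lb
  PbO: 13.50% × 100.0 = 13.50 lb
  ZrO2: 1.441% × 100.0 = 1.441 lb
A balance pass over the oxides, using the reported weights, at the basis given (oxide sums agree with the targets once rounding is allowed for):
  Al2O3: 13.45·0.1954 + 62.35·0.003000 = 2.815 lb (target 2.815 lb)
  SiO2: 2.151·0.3292 + 13.45·0.6783 + 62.35·0.9950 = 71.87 lb (target 71.87 lb)
  Na2O: 5.643·0.4375 + 13.45·0.1134 = 3.994 lb (target 3.994 lb)
  CaO: 11.44·0.5580 = 6.384 lb (target 6.383 lb)
  PbO: 13.82·0.9766 = 13.50 lb (target 13.50 lb)
  ZrO2: 2.151·0.6698 = 1.441 lb (target 1.441 lb)
Glass mass check: total charge less LOI = 100.0 lb (per-oxide target masses sum to 100.0 lb; with the basis standing at 100.0 lb — deltas are rounding alone).
Whole-batch sum: Σ batch = 108.9 lb; Σ batch·LOI gives LOI loss = 8.854 lb; glass ÷ batch gives a yield of 91.87%.

Batch per 100.0 lb fused product:
  red lead: 13.82 lb
  sodium sulfate: 5.643 lb
  ZrSiO4: 2.151 lb
  Na-feldspar: 13.45 lb
  glass-grade sand: 62.35 lb
  limestone: 11.44 lb
Total batch = 108.9 lb; LOI loss = 8.854 lb; yield = 91.87%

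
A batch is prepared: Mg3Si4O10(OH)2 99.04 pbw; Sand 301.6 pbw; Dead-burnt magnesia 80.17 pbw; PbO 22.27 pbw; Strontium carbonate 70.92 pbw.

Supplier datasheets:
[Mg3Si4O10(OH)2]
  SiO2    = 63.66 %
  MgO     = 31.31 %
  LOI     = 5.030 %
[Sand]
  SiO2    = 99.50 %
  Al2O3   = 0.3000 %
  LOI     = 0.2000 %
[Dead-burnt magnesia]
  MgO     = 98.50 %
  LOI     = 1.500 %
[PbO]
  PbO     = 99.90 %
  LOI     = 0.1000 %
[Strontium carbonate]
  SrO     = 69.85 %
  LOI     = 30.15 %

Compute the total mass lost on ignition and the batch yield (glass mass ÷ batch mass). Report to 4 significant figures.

LOI loss = 28.19 pbw; glass = 545.8 pbw; yield = 95.09%

Full precision is maintained end to end. The intermediate values are printed rounded off to 4 significant digits in the printout; every reported value sees exactly one rounding; the derived quantities (totals, five oxide percentages, LOI, net glass mass, yield) are carried in full float precision from the weighed amounts on 545.8 pbw of glass as written in problem or answer.
Per-material ignition loss:
  Mg3Si4O10(OH)2: 99.04 × 0.05030 = 4.982 pbw
  Sand: 301.6 × 0.002000 = 0.6032 pbw
  Dead-burnt magnesia: 80.17 × 0.01500 = 1.203 pbw
  PbO: 22.27 × 0.001000 = 0.02227 pbw
  Strontium carbonate: 70.92 × 0.3015 = 21.38 pbw
Total LOI = 28.19 pbw
Glass = batch − LOI = 574.0 − 28.19 = 545.8 pbw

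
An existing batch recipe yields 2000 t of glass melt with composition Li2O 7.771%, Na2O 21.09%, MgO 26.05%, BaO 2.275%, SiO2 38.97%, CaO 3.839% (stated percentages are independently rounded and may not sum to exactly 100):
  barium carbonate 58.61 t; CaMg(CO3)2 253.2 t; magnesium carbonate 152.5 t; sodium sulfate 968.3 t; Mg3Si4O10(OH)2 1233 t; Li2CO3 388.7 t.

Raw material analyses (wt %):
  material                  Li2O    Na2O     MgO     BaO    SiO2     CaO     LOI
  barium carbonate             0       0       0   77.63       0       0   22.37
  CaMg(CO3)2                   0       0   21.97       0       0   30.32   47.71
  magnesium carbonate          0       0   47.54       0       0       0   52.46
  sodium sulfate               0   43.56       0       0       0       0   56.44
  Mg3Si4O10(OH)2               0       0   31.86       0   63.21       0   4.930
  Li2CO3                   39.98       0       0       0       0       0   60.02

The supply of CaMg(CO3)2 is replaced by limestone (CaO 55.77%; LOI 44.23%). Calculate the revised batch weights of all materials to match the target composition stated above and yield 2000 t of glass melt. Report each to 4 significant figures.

Mid-chain values are shown with 4-significant-figure rounding in the working. Full float precision is kept at every stage. A single rounding finalizes every reported result — derived quantities are recomputed in full precision (net glass mass, ignition loss, the yield, totals, the six compositions) starting from the weights for 2000 t of glass as quoted within the question or the answer.
Target oxide masses per 2000 t glass melt:
  Li2O: 7.771% × 2000 = 155.4 t
  Na2O: 21.09% × 2000 = 421.8 t
  MgO: 26.05% × 2000 = 521.0 t
  BaO: 2.275% × 2000 = 45.50 t
  SiO2: 38.97% × 2000 = 779.4 t
  CaO: 3.839% × 2000 = 76.78 t
Checking each oxide sum working from each reported weight, at the basis given (delivered sums recover each target given rounding of the digits):
  Li2O: 388.7·0.3998 = 155.4 t (target 155.4 t)
  Na2O: 968.3·0.4356 = 421.8 t (target 421.8 t)
  MgO: 269.6·0.4754 + 1233·0.3186 = 521.0 t (target 521.0 t)
  BaO: 58.61·0.7763 = 45.50 t (target 45.50 t)
  SiO2: 1233·0.6321 = 779.4 t (target 779.4 t)
  CaO: 137.7·0.5577 = 76.80 t (target 76.78 t)
Auditing the glass mass value: whole batch net of LOI = 2000 t (summing oxide targets gives 2000 t; the stated basis being 2000 t — differing by rounding only).
Batch grand total — Σ batch = 3056 t; ignition loss, Σ(batch × LOI) = 1056 t; as yield: glass ÷ batch → 65.44%.

Revised batch per 2000 t glass melt:
  barium carbonate: 58.61 t
  limestone: 137.7 t
  magnesium carbonate: 269.6 t
  sodium sulfate: 968.3 t
  Mg3Si4O10(OH)2: 1233 t
  Li2CO3: 388.7 t
Total batch = 3056 t; LOI loss = 1056 t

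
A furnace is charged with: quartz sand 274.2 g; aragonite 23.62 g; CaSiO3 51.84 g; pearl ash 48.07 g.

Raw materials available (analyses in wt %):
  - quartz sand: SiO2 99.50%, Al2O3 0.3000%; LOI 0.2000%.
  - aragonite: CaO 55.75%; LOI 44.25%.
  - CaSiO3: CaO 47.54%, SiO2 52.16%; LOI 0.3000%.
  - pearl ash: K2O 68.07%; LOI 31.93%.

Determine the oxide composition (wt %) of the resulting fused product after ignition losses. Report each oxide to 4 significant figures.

The whole derivation keeps exact precision in every operation. Intermediates are printed, rounded to 4 significant figures, between the steps. Exactly one rounding is applied to each reported result — derived quantities, including the yield, glass mass, totals, the four compositions, LOI, are re-derived from the batch weights per 371.2 g of glass in full float precision, as quoted within either problem or answer.
Mass of each oxide from the mix:
  CaO: 23.62·0.5575 + 51.84·0.4754 = 37.81 g
  K2O: 48.07·0.6807 = 32.72 g
  SiO2: 274.2·0.9950 + 51.84·0.5216 = 299.9 g
  Al2O3: 274.2·0.003000 = 0.8226 g
LOI: 274.2·0.002000 + 23.62·0.4425 + 51.84·0.003000 + 48.07·0.3193 = 26.50 g
Glass = total batch minus LOI = 397.7 − 26.50 = 371.2 g (the oxide masses sum to this)
each oxide over glass, ×100, is wt %

Glass mass = 371.2 g (batch 397.7 − LOI 26.50).
Composition: CaO 10.19%, K2O 8.814%, SiO2 80.78%, Al2O3 0.2216%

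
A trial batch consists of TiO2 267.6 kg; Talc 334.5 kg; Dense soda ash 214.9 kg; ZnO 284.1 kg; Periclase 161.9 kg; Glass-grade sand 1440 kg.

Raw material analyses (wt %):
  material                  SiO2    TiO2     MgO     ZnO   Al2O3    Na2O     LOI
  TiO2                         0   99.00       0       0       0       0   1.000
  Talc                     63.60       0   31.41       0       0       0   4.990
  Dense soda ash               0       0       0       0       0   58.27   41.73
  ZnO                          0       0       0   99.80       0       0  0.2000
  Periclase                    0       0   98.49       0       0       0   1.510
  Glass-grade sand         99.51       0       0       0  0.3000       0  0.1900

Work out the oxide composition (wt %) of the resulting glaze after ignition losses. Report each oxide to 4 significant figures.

Glass mass = 2588 kg (batch 2703 − LOI 114.8).
Composition: SiO2 63.58%, TiO2 10.24%, MgO 10.22%, ZnO 10.95%, Al2O3 0.1669%, Na2O 4.838%

Rounding to four significant figures governs every intermediate as displayed; the working math maintains exact precision throughout. Exactly one rounding lands on every reported value; the derived quantities, which include net glass mass, the totals, the yield, six oxide percentages, LOI, are re-derived at full float precision, exactly as printed in problem or answer, starting from the weights at 2588 kg of glass.
Mass of each oxide from the mix:
  SiO2: 334.5·0.6360 + 1440·0.9951 = 1646 kg
  TiO2: 267.6·0.9900 = 264.9 kg
  MgO: 334.5·0.3141 + 161.9·0.9849 = 264.5 kg
  ZnO: 284.1·0.9980 = 283.5 kg
  Al2O3: 1440·0.003000 = 4.320 kg
  Na2O: 214.9·0.5827 = 125.2 kg
LOI: 267.6·0.01000 + 334.5·0.04990 + 214.9·0.4173 + 284.1·0.002000 + 161.9·0.01510 + 1440·0.001900 = 114.8 kg
Glass = total batch minus LOI = 2703 − 114.8 = 2588 kg (= Σ oxide masses)
each wt % is 100 × oxide ÷ glass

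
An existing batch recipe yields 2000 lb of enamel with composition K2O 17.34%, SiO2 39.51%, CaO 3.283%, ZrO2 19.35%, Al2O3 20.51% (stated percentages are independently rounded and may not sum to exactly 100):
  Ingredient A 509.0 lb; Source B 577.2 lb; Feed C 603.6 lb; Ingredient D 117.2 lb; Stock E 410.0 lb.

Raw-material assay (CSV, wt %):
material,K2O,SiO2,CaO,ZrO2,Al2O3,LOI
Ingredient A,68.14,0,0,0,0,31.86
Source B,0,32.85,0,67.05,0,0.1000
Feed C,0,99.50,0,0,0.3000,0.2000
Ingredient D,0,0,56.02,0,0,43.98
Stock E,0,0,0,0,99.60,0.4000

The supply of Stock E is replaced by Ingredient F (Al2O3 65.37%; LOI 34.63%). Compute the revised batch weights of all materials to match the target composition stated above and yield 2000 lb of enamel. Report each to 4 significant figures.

Revised batch per 2000 lb enamel:
  Ingredient A: 509.0 lb
  Source B: 577.2 lb
  Feed C: 603.6 lb
  Ingredient D: 117.2 lb
  Ingredient F: 624.7 lb
Total batch = 2432 lb; LOI loss = 431.8 lb

Values along the way appear rounded to four significant digits at each printed step. All internal work runs at full precision from start to finish; every reported number is rounded a single time. Derived quantities are rebuilt in exact precision (five oxide percentages, net glass mass, the totals, ignition loss, yield) starting from the weights for 2000 lb of glass, as quoted within either problem or answer.
Per-oxide target masses for 2000 lb enamel:
  K2O: 17.34% × 2000 = 346.8 lb
  SiO2: 39.51% × 2000 = 790.2 lb
  CaO: 3.283% × 2000 = 65.66 lb
  ZrO2: 19.35% × 2000 = 387.0 lb
  Al2O3: 20.51% × 2000 = 410.2 lb
Oxide-by-oxide audit applying the batch weights above, against the basis in use (sum by sum, the targets are met given rounding of the digits):
  K2O: 509.0·0.6814 = 346.8 lb (target 346.8 lb)
  SiO2: 577.2·0.3285 + 603.6·0.9950 = 790.2 lb (target 790.2 lb)
  CaO: 117.2·0.5602 = 65.66 lb (target 65.66 lb)
  ZrO2: 577.2·0.6705 = 387.0 lb (target 387.0 lb)
  Al2O3: 603.6·0.003000 + 624.7·0.6537 = 410.2 lb (target 410.2 lb)
Glass-mass sanity pass: batch Σ − ignition loss = 2000 lb (targets for the oxides total 2000 lb; with the basis standing at 2000 lb — any gap is answer rounding).
Summing the batch: Σ batch = 2432 lb; Σ batch·LOI gives LOI loss = 431.8 lb; yield: glass divided by total = 82.24%.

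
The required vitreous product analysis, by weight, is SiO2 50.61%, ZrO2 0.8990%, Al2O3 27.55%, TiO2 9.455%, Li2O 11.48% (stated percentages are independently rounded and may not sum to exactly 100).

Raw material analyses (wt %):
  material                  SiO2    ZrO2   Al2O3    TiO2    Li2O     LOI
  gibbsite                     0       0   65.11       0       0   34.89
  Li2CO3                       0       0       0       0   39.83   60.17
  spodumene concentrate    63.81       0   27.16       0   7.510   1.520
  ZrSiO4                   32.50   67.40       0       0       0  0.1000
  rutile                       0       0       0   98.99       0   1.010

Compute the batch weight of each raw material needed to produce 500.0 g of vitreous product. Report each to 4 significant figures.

In-progress results are displayed (rounded to 4 significant digits) when written out. Full float precision is carried at every stage; every reported figure receives exactly one rounding — all derived quantities (the yield, the five compositions, ignition loss, net glass mass, the totals) are re-derived starting from the weights per 500.0 g of glass in exact precision as set out in the problem or answer text.
Target masses of each oxide per 500.0 g vitreous product:
  SiO2: 50.61% × 500.0 = 253.0 g
  ZrO2: 0.8990% × 500.0 = 4.495 g
  Al2O3: 27.55% × 500.0 = 137.8 g
  TiO2: 9.455% × 500.0 = 47.28 g
  Li2O: 11.48% × 500.0 = 57.40 g
Mass-balance tally per oxide per the reported batch figures, relative to the basis at hand (oxide sums agree with the targets modulo rounding of the values):
  SiO2: 393.2·0.6381 + 6.669·0.3250 = 253.1 g (target 253.0 g)
  ZrO2: 6.669·0.6740 = 4.495 g (target 4.495 g)
  Al2O3: 47.56·0.6511 + 393.2·0.2716 = 137.8 g (target 137.8 g)
  TiO2: 47.76·0.9899 = 47.28 g (target 47.28 g)
  Li2O: 69.98·0.3983 + 393.2·0.07510 = 57.40 g (target 57.40 g)
Auditing the glass mass value: batch total minus LOI = 500.0 g (per-oxide target masses sum to 500.0 g; against the stated basis, 500.0 g — gaps are rounding artifacts).
Adding the batch up: Σ batch = 565.2 g; the LOI term Σ batch·LOI equals 65.17 g; as yield: glass ÷ batch → 88.47%.

Batch per 500.0 g vitreous product:
  gibbsite: 47.56 g
  Li2CO3: 69.98 g
  spodumene concentrate: 393.2 g
  ZrSiO4: 6.669 g
  rutile: 47.76 g
Total batch = 565.2 g; LOI loss = 65.17 g; yield = 88.47%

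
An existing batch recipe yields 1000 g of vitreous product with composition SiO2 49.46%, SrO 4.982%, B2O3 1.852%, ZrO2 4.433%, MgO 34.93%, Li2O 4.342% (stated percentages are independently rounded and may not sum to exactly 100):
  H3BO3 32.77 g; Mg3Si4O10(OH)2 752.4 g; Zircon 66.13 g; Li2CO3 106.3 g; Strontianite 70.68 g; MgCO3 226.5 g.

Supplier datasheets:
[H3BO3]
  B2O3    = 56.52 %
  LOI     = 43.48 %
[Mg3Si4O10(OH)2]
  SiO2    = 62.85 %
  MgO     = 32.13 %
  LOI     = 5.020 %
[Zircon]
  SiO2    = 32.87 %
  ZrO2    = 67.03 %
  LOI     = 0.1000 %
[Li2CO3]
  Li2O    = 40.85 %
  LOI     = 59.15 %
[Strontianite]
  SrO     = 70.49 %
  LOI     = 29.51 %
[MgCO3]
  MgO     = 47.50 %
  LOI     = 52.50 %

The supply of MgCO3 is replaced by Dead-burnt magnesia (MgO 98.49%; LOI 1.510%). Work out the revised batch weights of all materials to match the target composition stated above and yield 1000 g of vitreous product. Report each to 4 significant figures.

Revised batch per 1000 g vitreous product:
  H3BO3: 32.77 g
  Mg3Si4O10(OH)2: 752.4 g
  Zircon: 66.13 g
  Li2CO3: 106.3 g
  Strontianite: 70.68 g
  Dead-burnt magnesia: 109.2 g
Total batch = 1137 g; LOI loss = 137.5 g

The whole derivation maintains full float precision at all times. Values along the way are displayed, with 4-significant-figure rounding, alongside each step. A single rounding produces each reported value; the derived quantities are recomputed in full precision (net glass mass, six oxide percentages, totals, ignition loss, the yield) using the weight values per 1000 g of glass, as set out in the problem or the answer.
Target oxide masses per 1000 g vitreous product:
  SiO2: 49.46% × 1000 = 494.6 g
  SrO: 4.982% × 1000 = 49.82 g
  B2O3: 1.852% × 1000 = 18.52 g
  ZrO2: 4.433% × 1000 = 44.33 g
  MgO: 34.93% × 1000 = 349.3 g
  Li2O: 4.342% × 1000 = 43.42 g
Oxide-by-oxide audit using the reported weights, against the basis in use (target by target, the sums agree modulo rounding of the values):
  SiO2: 752.4·0.6285 + 66.13·0.3287 = 494.6 g (target 494.6 g)
  SrO: 70.68·0.7049 = 49.82 g (target 49.82 g)
  B2O3: 32.77·0.5652 = 18.52 g (target 18.52 g)
  ZrO2: 66.13·0.6703 = 44.33 g (target 44.33 g)
  MgO: 752.4·0.3213 + 109.2·0.9849 = 349.3 g (target 349.3 g)
  Li2O: 106.3·0.4085 = 43.42 g (target 43.42 g)
Consistency of the glass mass: total charge less LOI = 1000 g (summing oxide targets gives 1000 g; with the basis standing at 1000 g — any gap is answer rounding).
Summing the batch: Σ batch = 1137 g; the LOI term Σ batch·LOI equals 137.5 g; yield, glass over the total, = 87.91%.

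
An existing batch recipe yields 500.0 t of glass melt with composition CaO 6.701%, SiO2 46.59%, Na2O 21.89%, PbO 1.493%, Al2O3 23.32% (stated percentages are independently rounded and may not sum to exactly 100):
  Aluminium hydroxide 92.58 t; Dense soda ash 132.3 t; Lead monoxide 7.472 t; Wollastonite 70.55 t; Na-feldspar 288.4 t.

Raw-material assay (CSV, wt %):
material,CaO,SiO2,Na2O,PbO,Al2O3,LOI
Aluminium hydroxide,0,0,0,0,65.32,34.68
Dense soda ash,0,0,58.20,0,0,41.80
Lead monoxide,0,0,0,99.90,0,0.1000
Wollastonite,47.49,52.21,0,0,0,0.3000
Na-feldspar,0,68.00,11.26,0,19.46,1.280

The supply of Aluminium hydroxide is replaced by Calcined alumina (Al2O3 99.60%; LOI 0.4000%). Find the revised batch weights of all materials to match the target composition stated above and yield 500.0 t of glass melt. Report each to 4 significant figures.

Revised batch per 500.0 t glass melt:
  Calcined alumina: 60.72 t
  Dense soda ash: 132.3 t
  Lead monoxide: 7.472 t
  Wollastonite: 70.55 t
  Na-feldspar: 288.4 t
Total batch = 559.4 t; LOI loss = 59.45 t

Each numeric step carries full precision through the solve — values along the way are shown with 4-significant-digit rounding on the page. Exactly one rounding lands on each reported number — all derived quantities are re-derived at full float precision (yield, LOI, glass mass, the totals, five oxide percentages) starting from the weights for 500.0 t of glass, as set out in the problem or answer text.
Target oxide masses per 500.0 t glass melt:
  CaO: 6.701% × 500.0 = 33.51 t
  SiO2: 46.59% × 500.0 = 233.0 t
  Na2O: 21.89% × 500.0 = 109.4 t
  PbO: 1.493% × 500.0 = 7.465 t
  Al2O3: 23.32% × 500.0 = 116.6 t
Balance tally, oxide-wise, with the batch weights as given, under the basis named above (summed amounts equal target values net of answer rounding effects):
  CaO: 70.55·0.4749 = 33.50 t (target 33.51 t)
  SiO2: 70.55·0.5221 + 288.4·0.6800 = 232.9 t (target 233.0 t)
  Na2O: 132.3·0.5820 + 288.4·0.1126 = 109.5 t (target 109.4 t)
  PbO: 7.472·0.9990 = 7.465 t (target 7.465 t)
  Al2O3: 60.72·0.9960 + 288.4·0.1946 = 116.6 t (target 116.6 t)
Auditing the glass mass value: total charge less LOI = 500.0 t (the targets, summed, come to 500.0 t; against the stated basis, 500.0 t — gaps are rounding artifacts).
Total batch = Σ batch = 559.4 t; ignition loss, Σ(batch × LOI) = 59.45 t; glass ÷ batch gives a yield of 89.37%.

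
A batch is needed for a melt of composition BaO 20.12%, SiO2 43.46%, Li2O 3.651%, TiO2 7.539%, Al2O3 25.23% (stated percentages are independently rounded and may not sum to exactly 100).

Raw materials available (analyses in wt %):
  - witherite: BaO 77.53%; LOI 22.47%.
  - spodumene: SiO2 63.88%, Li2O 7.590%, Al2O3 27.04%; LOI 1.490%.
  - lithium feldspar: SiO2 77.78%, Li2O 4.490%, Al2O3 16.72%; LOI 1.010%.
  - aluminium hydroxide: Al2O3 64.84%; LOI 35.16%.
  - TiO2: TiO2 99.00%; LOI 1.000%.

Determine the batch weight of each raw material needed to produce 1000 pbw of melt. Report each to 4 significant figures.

Batch per 1000 pbw melt:
  witherite: 259.5 pbw
  spodumene: 292.7 pbw
  lithium feldspar: 318.4 pbw
  aluminium hydroxide: 185.0 pbw
  TiO2: 76.15 pbw
Total batch = 1132 pbw; LOI loss = 131.7 pbw; yield = 88.36%

All internal work runs at full float precision all the way through. Working values are printed rounded to four significant digits when written out. Exactly one rounding goes into every reported result; derived quantities, which include five oxide percentages, the totals, the yield, LOI, glass mass, are recomputed in exact precision, exactly as printed in question or answer, using the weight values for 1000 pbw of glass.
Per-oxide target masses for 1000 pbw melt:
  BaO: 20.12% × 1000 = 201.2 pbw
  SiO2: 43.46% × 1000 = 434.6 pbw
  Li2O: 3.651% × 1000 = 36.51 pbw
  TiO2: 7.539% × 1000 = 75.39 pbw
  Al2O3: 25.23% × 1000 = 252.3 pbw
Per-oxide balance check on the weights just shown, against the basis in use (sums match the target masses within answer rounding):
  BaO: 259.5·0.7753 = 201.2 pbw (target 201.2 pbw)
  SiO2: 292.7·0.6388 + 318.4·0.7778 = 434.6 pbw (target 434.6 pbw)
  Li2O: 292.7·0.07590 + 318.4·0.04490 = 36.51 pbw (target 36.51 pbw)
  TiO2: 76.15·0.9900 = 75.39 pbw (target 75.39 pbw)
  Al2O3: 292.7·0.2704 + 318.4·0.1672 + 185.0·0.6484 = 252.3 pbw (target 252.3 pbw)
Mass balance on the glass: whole batch net of LOI = 1000 pbw (the targets, summed, come to 1000 pbw; the stated basis being 1000 pbw — any gap is answer rounding).
Adding the batch up: Σ batch = 1132 pbw; ignition loss, Σ(batch × LOI) = 131.7 pbw; glass ÷ batch gives a yield of 88.36%.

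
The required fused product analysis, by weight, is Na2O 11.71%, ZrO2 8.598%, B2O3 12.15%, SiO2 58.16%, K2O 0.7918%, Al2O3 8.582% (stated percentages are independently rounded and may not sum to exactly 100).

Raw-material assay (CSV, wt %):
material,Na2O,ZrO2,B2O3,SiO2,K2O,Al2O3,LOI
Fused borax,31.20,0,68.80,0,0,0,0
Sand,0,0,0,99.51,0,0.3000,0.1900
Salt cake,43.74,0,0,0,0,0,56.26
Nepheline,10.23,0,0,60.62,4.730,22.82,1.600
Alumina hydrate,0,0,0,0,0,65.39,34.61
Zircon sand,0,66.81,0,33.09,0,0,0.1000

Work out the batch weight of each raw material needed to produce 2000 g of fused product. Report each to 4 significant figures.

Batch per 2000 g fused product:
  Fused borax: 353.2 g
  Sand: 879.4 g
  Salt cake: 205.2 g
  Nepheline: 334.8 g
  Alumina hydrate: 141.6 g
  Zircon sand: 257.4 g
Total batch = 2172 g; LOI loss = 171.7 g; yield = 92.09%

The whole derivation carries exact precision at all times. The intermediate values are displayed (rounded to 4 significant digits) on the page. Exactly one rounding goes into each reported number; all derived quantities, including the six compositions, the totals, LOI, yield, net glass mass, are recomputed starting from the weights on 2000 g of glass in exact precision precisely as stated by problem or answer.
Target oxide masses per 2000 g fused product:
  Na2O: 11.71% × 2000 = 234.2 g
  ZrO2: 8.598% × 2000 = 172.0 g
  B2O3: 12.15% × 2000 = 243.0 g
  SiO2: 58.16% × 2000 = 1163 g
  K2O: 0.7918% × 2000 = 15.84 g
  Al2O3: 8.582% × 2000 = 171.6 g
Per-oxide balance check applying the batch weights above, versus the basis set out (each sum matches its target mass inside rounding margins):
  Na2O: 353.2·0.3120 + 205.2·0.4374 + 334.8·0.1023 = 234.2 g (target 234.2 g)
  ZrO2: 257.4·0.6681 = 172.0 g (target 172.0 g)
  B2O3: 353.2·0.6880 = 243.0 g (target 243.0 g)
  SiO2: 879.4·0.9951 + 334.8·0.6062 + 257.4·0.3309 = 1163 g (target 1163 g)
  K2O: 334.8·0.04730 = 15.84 g (target 15.84 g)
  Al2O3: 879.4·0.003000 + 334.8·0.2282 + 141.6·0.6539 = 171.6 g (target 171.6 g)
Glass mass check: total charge less LOI = 2000 g (per-oxide target masses sum to 2000 g; the stated basis being 2000 g — any gap is answer rounding).
Total batch = Σ batch = 2172 g; LOI removed, Σ of batch·LOI: 171.7 g; yield, glass over the total, = 92.09%.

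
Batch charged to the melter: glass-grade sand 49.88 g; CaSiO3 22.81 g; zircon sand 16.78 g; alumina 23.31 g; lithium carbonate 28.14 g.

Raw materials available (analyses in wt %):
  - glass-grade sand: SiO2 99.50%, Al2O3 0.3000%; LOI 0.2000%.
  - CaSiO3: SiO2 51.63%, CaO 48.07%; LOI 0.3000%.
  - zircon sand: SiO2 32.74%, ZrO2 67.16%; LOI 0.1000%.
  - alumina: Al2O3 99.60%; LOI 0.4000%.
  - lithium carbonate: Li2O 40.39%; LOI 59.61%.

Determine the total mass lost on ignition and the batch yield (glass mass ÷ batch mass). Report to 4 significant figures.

LOI loss = 17.05 g; glass = 123.9 g; yield = 87.90%

The whole derivation holds exact precision in every operation; the intermediate values are printed with 4-significant-figure rounding at each printed step. Each reported value takes a single rounding; derived quantities, including net glass mass, the yield, the five compositions, ignition loss, totals, are carried from the batch weights at 123.9 g of glass in full float precision, exactly as printed in either problem or answer.
Each material's LOI contribution:
  glass-grade sand: 49.88 × 0.002000 = 0.09976 g
  CaSiO3: 22.81 × 0.003000 = 0.06843 g
  zircon sand: 16.78 × 0.001000 = 0.01678 g
  alumina: 23.31 × 0.004000 = 0.09324 g
  lithium carbonate: 28.14 × 0.5961 = 16.77 g
Total LOI = 17.05 g
Glass = batch − LOI = 140.9 − 17.05 = 123.9 g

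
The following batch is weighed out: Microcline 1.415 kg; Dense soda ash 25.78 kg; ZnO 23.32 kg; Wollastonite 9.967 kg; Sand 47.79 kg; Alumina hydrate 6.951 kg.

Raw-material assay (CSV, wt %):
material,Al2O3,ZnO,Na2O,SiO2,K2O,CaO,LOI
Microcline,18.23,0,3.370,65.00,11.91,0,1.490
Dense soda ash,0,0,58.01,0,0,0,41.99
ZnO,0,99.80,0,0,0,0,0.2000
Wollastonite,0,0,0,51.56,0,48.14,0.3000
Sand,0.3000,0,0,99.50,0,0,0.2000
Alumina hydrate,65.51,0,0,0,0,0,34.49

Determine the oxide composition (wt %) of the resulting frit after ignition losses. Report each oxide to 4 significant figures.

Glass mass = 101.8 kg (batch 115.2 − LOI 13.42).
Composition: Al2O3 4.867%, ZnO 22.86%, Na2O 14.74%, SiO2 52.66%, K2O 0.1655%, CaO 4.713%

Values along the way are shown rounded to 4 significant figures as written — the whole derivation carries exact precision through the solve; a single rounding completes every reported figure. The derived quantities, which include six oxide percentages, ignition loss, net glass mass, the totals, the yield, are carried at exact precision, as given in the problem or the answer, using the weight values on 101.8 kg of glass.
Oxide masses out of the charge:
  Al2O3: 1.415·0.1823 + 47.79·0.003000 + 6.951·0.6551 = 4.955 kg
  ZnO: 23.32·0.9980 = 23.27 kg
  Na2O: 1.415·0.03370 + 25.78·0.5801 = 15.00 kg
  SiO2: 1.415·0.6500 + 9.967·0.5156 + 47.79·0.9950 = 53.61 kg
  K2O: 1.415·0.1191 = 0.1685 kg
  CaO: 9.967·0.4814 = 4.798 kg
LOI: 1.415·0.01490 + 25.78·0.4199 + 23.32·0.002000 + 9.967·0.003000 + 47.79·0.002000 + 6.951·0.3449 = 13.42 kg
batch − LOI leaves glass = 115.2 − 13.42 = 101.8 kg (matching Σ of the oxides)
percent by weight: oxide/glass ×100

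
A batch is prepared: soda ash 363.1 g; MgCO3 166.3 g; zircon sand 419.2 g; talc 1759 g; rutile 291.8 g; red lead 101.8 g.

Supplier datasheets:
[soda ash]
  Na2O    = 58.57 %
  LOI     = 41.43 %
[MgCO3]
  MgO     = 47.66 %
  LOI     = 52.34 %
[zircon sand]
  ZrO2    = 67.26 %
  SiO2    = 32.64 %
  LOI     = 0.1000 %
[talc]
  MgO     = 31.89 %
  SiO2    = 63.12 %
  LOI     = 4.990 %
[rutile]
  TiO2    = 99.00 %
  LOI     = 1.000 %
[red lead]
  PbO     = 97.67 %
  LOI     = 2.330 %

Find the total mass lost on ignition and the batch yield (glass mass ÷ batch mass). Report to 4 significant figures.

LOI loss = 331.0 g; glass = 2770 g; yield = 89.33%

All internal work maintains exact precision from first step to last. In-progress results appear rounded off to 4 significant figures in the working; each reported value carries a single rounding — all derived quantities, including glass mass, yield, six oxide percentages, ignition loss, totals, are re-derived starting from the weights for 2770 g of glass in full float precision, as they appear in either problem or answer.
Material-by-material LOI:
  soda ash: 363.1 × 0.4143 = 150.4 g
  MgCO3: 166.3 × 0.5234 = 87.04 g
  zircon sand: 419.2 × 0.001000 = 0.4192 g
  talc: 1759 × 0.04990 = 87.77 g
  rutile: 291.8 × 0.01000 = 2.918 g
  red lead: 101.8 × 0.02330 = 2.372 g
Total LOI = 331.0 g
Glass = batch − LOI = 3101 − 331.0 = 2770 g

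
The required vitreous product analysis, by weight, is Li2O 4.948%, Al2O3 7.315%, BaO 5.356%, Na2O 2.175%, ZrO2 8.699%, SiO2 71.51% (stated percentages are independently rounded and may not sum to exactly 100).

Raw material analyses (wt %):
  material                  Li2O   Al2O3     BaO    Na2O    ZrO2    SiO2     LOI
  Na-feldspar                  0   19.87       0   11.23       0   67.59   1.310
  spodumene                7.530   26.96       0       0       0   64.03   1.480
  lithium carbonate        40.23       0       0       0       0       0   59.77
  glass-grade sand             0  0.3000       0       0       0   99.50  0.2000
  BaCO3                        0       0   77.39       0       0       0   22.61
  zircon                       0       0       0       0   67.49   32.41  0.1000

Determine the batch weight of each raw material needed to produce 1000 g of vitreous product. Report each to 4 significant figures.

Batch per 1000 g vitreous product:
  Na-feldspar: 193.7 g
  spodumene: 123.4 g
  lithium carbonate: 99.90 g
  glass-grade sand: 465.7 g
  BaCO3: 69.21 g
  zircon: 128.9 g
Total batch = 1081 g; LOI loss = 80.78 g; yield = 92.53%

All internal work carries full precision at every stage — rounding to four significant figures governs each mid-chain value as shown. Exactly one rounding goes into each reported result — the derived quantities, including glass mass, the totals, the six compositions, LOI, the yield, are re-derived starting from the weights per 1000 g of glass in full float precision, exactly as shown in either problem or answer.
Target masses of each oxide per 1000 g vitreous product:
  Li2O: 4.948% × 1000 = 49.48 g
  Al2O3: 7.315% × 1000 = 73.15 g
  BaO: 5.356% × 1000 = 53.56 g
  Na2O: 2.175% × 1000 = 21.75 g
  ZrO2: 8.699% × 1000 = 86.99 g
  SiO2: 71.51% × 1000 = 715.1 g
Sums-versus-targets review from the weights as reported, against the basis in use (delivered sums recover each target inside rounding margins):
  Li2O: 123.4·0.07530 + 99.90·0.4023 = 49.48 g (target 49.48 g)
  Al2O3: 193.7·0.1987 + 123.4·0.2696 + 465.7·0.003000 = 73.15 g (target 73.15 g)
  BaO: 69.21·0.7739 = 53.56 g (target 53.56 g)
  Na2O: 193.7·0.1123 = 21.75 g (target 21.75 g)
  ZrO2: 128.9·0.6749 = 86.99 g (target 86.99 g)
  SiO2: 193.7·0.6759 + 123.4·0.6403 + 465.7·0.9950 + 128.9·0.3241 = 715.1 g (target 715.1 g)
Glass-mass bookkeeping: total batch − LOI = 1000 g (the Σ of target masses is 1000 g; versus the stated basis of 1000 g — deltas are rounding alone).
Batch grand total — Σ batch = 1081 g; loss to ignition Σ batch·LOI = 80.78 g; the yield ratio, glass ÷ batch: 92.53%.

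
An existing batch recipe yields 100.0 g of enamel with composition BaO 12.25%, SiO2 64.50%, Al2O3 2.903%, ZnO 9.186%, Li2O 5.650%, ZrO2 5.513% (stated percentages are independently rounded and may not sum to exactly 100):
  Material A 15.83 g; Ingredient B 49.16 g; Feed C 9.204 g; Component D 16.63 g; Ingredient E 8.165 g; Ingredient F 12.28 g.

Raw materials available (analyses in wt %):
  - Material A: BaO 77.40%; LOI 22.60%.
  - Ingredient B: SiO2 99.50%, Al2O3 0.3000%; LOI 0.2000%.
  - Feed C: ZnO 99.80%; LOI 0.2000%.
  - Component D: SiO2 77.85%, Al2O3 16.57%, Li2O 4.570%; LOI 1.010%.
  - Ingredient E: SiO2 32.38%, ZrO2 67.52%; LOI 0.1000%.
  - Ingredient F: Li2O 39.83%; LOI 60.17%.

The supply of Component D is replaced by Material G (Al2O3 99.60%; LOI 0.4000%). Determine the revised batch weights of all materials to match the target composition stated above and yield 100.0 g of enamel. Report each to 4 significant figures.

Intermediates appear, rounded to four significant digits, on the page — each numeric step keeps exact precision through every step. Every reported number is rounded a single time — the derived quantities are rebuilt in exact precision (the yield, glass mass, ignition loss, the totals, six oxide percentages) starting from the weights at 100.0 g of glass precisely as stated by either problem or answer.
Target masses of each oxide per 100.0 g enamel:
  BaO: 12.25% × 100.0 = 12.25 g
  SiO2: 64.50% × 100.0 = 64.50 g
  Al2O3: 2.903% × 100.0 = 2.903 g
  ZnO: 9.186% × 100.0 = 9.186 g
  Li2O: 5.650% × 100.0 = 5.650 g
  ZrO2: 5.513% × 100.0 = 5.513 g
Per-oxide balance check applying the batch weights above, per the basis as stated (sum by sum, the targets are met inside rounding margins):
  BaO: 15.83·0.7740 = 12.25 g (target 12.25 g)
  SiO2: 62.17·0.9950 + 8.165·0.3238 = 64.50 g (target 64.50 g)
  Al2O3: 62.17·0.003000 + 2.727·0.9960 = 2.903 g (target 2.903 g)
  ZnO: 9.204·0.9980 = 9.186 g (target 9.186 g)
  Li2O: 14.19·0.3983 = 5.652 g (target 5.650 g)
  ZrO2: 8.165·0.6752 = 5.513 g (target 5.513 g)
Glass mass check: whole batch net of LOI = 100.0 g (the Σ of target masses is 100.0 g; stated basis 100.0 g — any gap is answer rounding).
Batch grand total — Σ batch = 112.3 g; ignition loss, Σ(batch × LOI) = 12.28 g; yield, glass over the total, = 89.07%.

Revised batch per 100.0 g enamel:
  Material A: 15.83 g
  Ingredient B: 62.17 g
  Feed C: 9.204 g
  Material G: 2.727 g
  Ingredient E: 8.165 g
  Ingredient F: 14.19 g
Total batch = 112.3 g; LOI loss = 12.28 g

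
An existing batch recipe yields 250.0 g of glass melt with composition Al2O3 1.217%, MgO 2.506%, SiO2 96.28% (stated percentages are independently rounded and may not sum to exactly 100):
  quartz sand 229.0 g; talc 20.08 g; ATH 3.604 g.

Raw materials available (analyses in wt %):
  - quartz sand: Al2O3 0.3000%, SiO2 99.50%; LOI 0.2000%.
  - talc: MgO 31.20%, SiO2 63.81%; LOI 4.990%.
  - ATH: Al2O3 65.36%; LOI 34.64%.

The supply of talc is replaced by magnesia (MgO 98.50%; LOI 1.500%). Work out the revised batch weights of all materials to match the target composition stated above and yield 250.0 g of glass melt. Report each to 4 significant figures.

Working values appear rounded to four significant figures alongside each step. Each numeric step keeps full precision from start to finish. Each reported result takes exactly one rounding; the derived quantities are computed starting from the weights per 250.0 g of glass in exact precision (glass mass, yield, ignition loss, totals, three oxide percentages), as given in problem or answer.
Target masses of each oxide per 250.0 g glass melt:
  Al2O3: 1.217% × 250.0 = 3.042 g
  MgO: 2.506% × 250.0 = 6.265 g
  SiO2: 96.28% × 250.0 = 240.7 g
Balance tally, oxide-wise, applying the batch weights above, at the basis given (every target is met by its sum modulo rounding of the values):
  Al2O3: 241.9·0.003000 + 3.545·0.6536 = 3.043 g (target 3.042 g)
  MgO: 6.360·0.9850 = 6.265 g (target 6.265 g)
  SiO2: 241.9·0.9950 = 240.7 g (target 240.7 g)
Auditing the glass mass value: Σ batch − LOI loss = 250.0 g (the targets, summed, come to 250.0 g; basis as stated: 250.0 g — any gap is answer rounding).
Whole-batch sum: Σ batch = 251.8 g; LOI removed, Σ of batch·LOI: 1.807 g; as yield: glass ÷ batch → 99.28%.

Revised batch per 250.0 g glass melt:
  quartz sand: 241.9 g
  magnesia: 6.360 g
  ATH: 3.545 g
Total batch = 251.8 g; LOI loss = 1.807 g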